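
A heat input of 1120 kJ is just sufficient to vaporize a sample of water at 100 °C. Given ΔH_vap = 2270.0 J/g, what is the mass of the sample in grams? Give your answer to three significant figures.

m = q / ΔH_vap = 1120000 J / 2270.0 J/g = 493 g

m = 493 g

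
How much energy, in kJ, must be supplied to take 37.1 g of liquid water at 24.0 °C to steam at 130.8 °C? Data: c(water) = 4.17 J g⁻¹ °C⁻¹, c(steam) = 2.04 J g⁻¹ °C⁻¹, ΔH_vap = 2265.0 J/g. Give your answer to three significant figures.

q1 (heat water 24.0→100.0 °C): 37.1 × 4.17 × 76.0 = 11758 J
q2 (vaporize at 100 °C): 37.1 × 2265.0 = 84032 J
q3 (heat steam 100.0→130.8 °C): 37.1 × 2.04 × 30.8 = 2331 J
Total: 11758 + 84032 + 2331 = 98121 J = 98.1 kJ

q = 98.1 kJ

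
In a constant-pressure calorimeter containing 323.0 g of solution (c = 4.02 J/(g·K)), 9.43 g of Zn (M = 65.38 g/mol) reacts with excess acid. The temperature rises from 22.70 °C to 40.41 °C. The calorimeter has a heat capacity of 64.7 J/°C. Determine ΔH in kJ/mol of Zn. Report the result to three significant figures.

ΔH = -167 kJ/mol

|ΔT| = |40.41 − 22.70| = 17.71 °C
|q_surr| = (323.0 × 4.02 + 64.7) × 17.71 = 1363.16 × 17.71 = 24140 J
n(Zn) = 9.43 / 65.38 = 0.1442 mol
Temperature rose, so q_rxn = −|q_surr| = -24.14 kJ
ΔH = q_rxn / n = -167.4 kJ/mol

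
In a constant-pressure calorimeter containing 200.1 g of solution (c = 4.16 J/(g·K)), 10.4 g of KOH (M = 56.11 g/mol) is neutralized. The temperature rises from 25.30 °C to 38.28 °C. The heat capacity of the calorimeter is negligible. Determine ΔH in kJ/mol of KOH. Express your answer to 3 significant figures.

ΔH = -58.3 kJ/mol

|ΔT| = |38.28 − 25.30| = 12.98 °C
|q_surr| = (200.1 × 4.16) × 12.98 = 832.416 × 12.98 = 10800 J
n(KOH) = 10.4 / 56.11 = 0.1854 mol
Temperature rose, so q_rxn = −|q_surr| = -10.80 kJ
ΔH = q_rxn / n = -58.25 kJ/mol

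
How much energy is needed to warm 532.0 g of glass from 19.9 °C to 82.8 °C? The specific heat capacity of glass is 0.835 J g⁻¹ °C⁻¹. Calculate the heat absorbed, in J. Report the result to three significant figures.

q = 27900 J

q = m c ΔT = 532.0 × 0.835 × (82.8 − 19.9)
q = 532.0 × 0.835 × 62.9 = 27940 J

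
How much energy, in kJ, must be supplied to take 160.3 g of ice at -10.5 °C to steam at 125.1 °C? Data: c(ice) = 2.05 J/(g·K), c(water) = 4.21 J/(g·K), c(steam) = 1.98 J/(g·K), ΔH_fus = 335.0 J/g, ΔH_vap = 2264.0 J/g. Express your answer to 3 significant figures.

q = 496 kJ

q1 (heat ice -10.5→0.0 °C): 160.3 × 2.05 × 10.5 = 3450 J
q2 (melt at 0 °C): 160.3 × 335.0 = 53701 J
q3 (heat water 0.0→100.0 °C): 160.3 × 4.21 × 100.0 = 67486 J
q4 (vaporize at 100 °C): 160.3 × 2264.0 = 362919 J
q5 (heat steam 100.0→125.1 °C): 160.3 × 1.98 × 25.1 = 7967 J
Total: 3450 + 53701 + 67486 + 362919 + 7967 = 495523 J = 496 kJ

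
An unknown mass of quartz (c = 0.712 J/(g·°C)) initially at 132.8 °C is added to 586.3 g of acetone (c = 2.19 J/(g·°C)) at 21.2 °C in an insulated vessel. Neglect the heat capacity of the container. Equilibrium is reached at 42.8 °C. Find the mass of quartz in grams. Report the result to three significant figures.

q_gained = (586.3 × 2.19) × (42.8 − 21.2) = 27730 J
q_lost = m × 0.712 × (132.8 − 42.8) = 64.08 m
m = 27730 / 64.08 = 433 g

m = 433 g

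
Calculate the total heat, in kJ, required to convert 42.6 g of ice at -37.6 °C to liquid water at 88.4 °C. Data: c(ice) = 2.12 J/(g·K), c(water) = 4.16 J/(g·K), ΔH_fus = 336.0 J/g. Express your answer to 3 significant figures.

q = 33.4 kJ

q1 (heat ice -37.6→0.0 °C): 42.6 × 2.12 × 37.6 = 3396 J
q2 (melt at 0 °C): 42.6 × 336.0 = 14314 J
q3 (heat water 0.0→88.4 °C): 42.6 × 4.16 × 88.4 = 15666 J
Total: 3396 + 14314 + 15666 = 33376 J = 33.4 kJ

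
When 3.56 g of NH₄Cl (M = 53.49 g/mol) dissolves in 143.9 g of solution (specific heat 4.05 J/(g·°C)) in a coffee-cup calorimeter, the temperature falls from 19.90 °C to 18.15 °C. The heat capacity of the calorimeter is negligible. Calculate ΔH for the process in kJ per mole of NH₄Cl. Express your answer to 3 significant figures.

ΔH = 15.3 kJ/mol

|ΔT| = |18.15 − 19.90| = 1.75 °C
|q_surr| = (143.9 × 4.05) × 1.75 = 582.795 × 1.75 = 1020 J
n(NH₄Cl) = 3.56 / 53.49 = 0.06655 mol
Temperature fell, so q_rxn = +|q_surr| = 1.020 kJ
ΔH = q_rxn / n = 15.33 kJ/mol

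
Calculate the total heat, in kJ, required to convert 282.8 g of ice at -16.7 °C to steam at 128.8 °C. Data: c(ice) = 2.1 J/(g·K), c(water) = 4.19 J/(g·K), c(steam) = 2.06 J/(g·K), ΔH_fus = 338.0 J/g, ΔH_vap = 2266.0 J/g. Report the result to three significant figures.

q1 (heat ice -16.7→0.0 °C): 282.8 × 2.1 × 16.7 = 9918 J
q2 (melt at 0 °C): 282.8 × 338.0 = 95586 J
q3 (heat water 0.0→100.0 °C): 282.8 × 4.19 × 100.0 = 118493 J
q4 (vaporize at 100 °C): 282.8 × 2266.0 = 640825 J
q5 (heat steam 100.0→128.8 °C): 282.8 × 2.06 × 28.8 = 16778 J
Total: 9918 + 95586 + 118493 + 640825 + 16778 = 881600 J = 882 kJ

q = 882 kJ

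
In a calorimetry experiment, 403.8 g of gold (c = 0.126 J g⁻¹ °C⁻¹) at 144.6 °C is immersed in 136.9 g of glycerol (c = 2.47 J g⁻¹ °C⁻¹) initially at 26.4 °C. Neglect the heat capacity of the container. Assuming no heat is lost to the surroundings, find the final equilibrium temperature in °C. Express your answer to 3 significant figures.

Heat lost by gold = heat gained by glycerol.
(403.8)(0.126)(144.6 − T) = (136.9)(2.47)(T − 26.4)
50.8788 (144.6 − T) = 338.143 (T − 26.4)
7357.1 − 50.8788 T = 338.143 T − 8927.0
16284.1 = 389.0218 T
T = 41.86 °C

T_f = 41.9 °C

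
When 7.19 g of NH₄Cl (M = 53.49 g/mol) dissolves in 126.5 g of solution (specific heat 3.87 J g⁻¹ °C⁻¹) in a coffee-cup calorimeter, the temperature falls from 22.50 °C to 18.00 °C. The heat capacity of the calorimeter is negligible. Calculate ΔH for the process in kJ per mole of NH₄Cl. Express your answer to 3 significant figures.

|ΔT| = |18.00 − 22.50| = 4.50 °C
|q_surr| = (126.5 × 3.87) × 4.50 = 489.555 × 4.50 = 2203 J
n(NH₄Cl) = 7.19 / 53.49 = 0.1344 mol
Temperature fell, so q_rxn = +|q_surr| = 2.203 kJ
ΔH = q_rxn / n = 16.39 kJ/mol

ΔH = 16.4 kJ/mol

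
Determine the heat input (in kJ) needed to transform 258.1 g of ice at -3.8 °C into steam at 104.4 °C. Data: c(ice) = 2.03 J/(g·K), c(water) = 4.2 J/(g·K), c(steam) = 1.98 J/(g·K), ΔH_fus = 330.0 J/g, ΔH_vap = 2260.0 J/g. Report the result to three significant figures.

q = 781 kJ

q1 (heat ice -3.8→0.0 °C): 258.1 × 2.03 × 3.8 = 1991 J
q2 (melt at 0 °C): 258.1 × 330.0 = 85173 J
q3 (heat water 0.0→100.0 °C): 258.1 × 4.2 × 100.0 = 108402 J
q4 (vaporize at 100 °C): 258.1 × 2260.0 = 583306 J
q5 (heat steam 100.0→104.4 °C): 258.1 × 1.98 × 4.4 = 2249 J
Total: 1991 + 85173 + 108402 + 583306 + 2249 = 781121 J = 781 kJ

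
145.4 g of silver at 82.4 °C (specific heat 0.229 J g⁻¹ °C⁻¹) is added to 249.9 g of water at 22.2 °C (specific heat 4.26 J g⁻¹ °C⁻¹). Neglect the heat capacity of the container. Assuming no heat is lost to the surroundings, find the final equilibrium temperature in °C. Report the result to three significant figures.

T_f = 24.0 °C

Heat lost by silver = heat gained by water.
(145.4)(0.229)(82.4 − T) = (249.9)(4.26)(T − 22.2)
33.2966 (82.4 − T) = 1064.574 (T − 22.2)
2743.6 − 33.2966 T = 1064.574 T − 23634
26377.6 = 1097.8706 T
T = 24.03 °C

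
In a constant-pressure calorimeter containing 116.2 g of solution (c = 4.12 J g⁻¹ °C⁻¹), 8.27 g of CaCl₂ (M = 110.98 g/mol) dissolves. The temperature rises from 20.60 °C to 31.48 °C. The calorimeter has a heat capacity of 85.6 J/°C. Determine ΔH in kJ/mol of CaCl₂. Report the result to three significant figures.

ΔH = -82.4 kJ/mol

|ΔT| = |31.48 − 20.60| = 10.88 °C
|q_surr| = (116.2 × 4.12 + 85.6) × 10.88 = 564.344 × 10.88 = 6140 J
n(CaCl₂) = 8.27 / 110.98 = 0.07452 mol
Temperature rose, so q_rxn = −|q_surr| = -6.140 kJ
ΔH = q_rxn / n = -82.39 kJ/mol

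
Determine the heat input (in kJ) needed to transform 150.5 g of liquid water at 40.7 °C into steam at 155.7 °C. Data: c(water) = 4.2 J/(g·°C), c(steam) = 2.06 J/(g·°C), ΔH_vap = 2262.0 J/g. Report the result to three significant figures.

q = 395 kJ

q1 (heat water 40.7→100.0 °C): 150.5 × 4.2 × 59.3 = 37484 J
q2 (vaporize at 100 °C): 150.5 × 2262.0 = 340431 J
q3 (heat steam 100.0→155.7 °C): 150.5 × 2.06 × 55.7 = 17269 J
Total: 37484 + 340431 + 17269 = 395184 J = 395 kJ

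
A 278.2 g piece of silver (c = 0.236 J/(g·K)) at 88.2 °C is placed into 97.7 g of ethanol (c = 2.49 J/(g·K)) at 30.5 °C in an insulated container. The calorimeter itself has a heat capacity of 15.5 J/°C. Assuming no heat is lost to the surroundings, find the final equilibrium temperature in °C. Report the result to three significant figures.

T_f = 42.2 °C

Heat lost by silver = heat gained by ethanol + calorimeter.
(278.2)(0.236)(88.2 − T) = [(97.7)(2.49) + 15.5](T − 30.5)
65.6552 (88.2 − T) = 258.773 (T − 30.5)
5790.8 − 65.6552 T = 258.773 T − 7892.6
13683.4 = 324.4282 T
T = 42.18 °C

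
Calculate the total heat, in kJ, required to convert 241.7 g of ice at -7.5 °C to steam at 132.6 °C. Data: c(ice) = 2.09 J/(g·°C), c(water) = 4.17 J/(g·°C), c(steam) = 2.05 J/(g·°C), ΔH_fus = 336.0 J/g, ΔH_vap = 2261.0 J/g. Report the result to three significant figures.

q1 (heat ice -7.5→0.0 °C): 241.7 × 2.09 × 7.5 = 3789 J
q2 (melt at 0 °C): 241.7 × 336.0 = 81211 J
q3 (heat water 0.0→100.0 °C): 241.7 × 4.17 × 100.0 = 100789 J
q4 (vaporize at 100 °C): 241.7 × 2261.0 = 546484 J
q5 (heat steam 100.0→132.6 °C): 241.7 × 2.05 × 32.6 = 16153 J
Total: 3789 + 81211 + 100789 + 546484 + 16153 = 748426 J = 748 kJ

q = 748 kJ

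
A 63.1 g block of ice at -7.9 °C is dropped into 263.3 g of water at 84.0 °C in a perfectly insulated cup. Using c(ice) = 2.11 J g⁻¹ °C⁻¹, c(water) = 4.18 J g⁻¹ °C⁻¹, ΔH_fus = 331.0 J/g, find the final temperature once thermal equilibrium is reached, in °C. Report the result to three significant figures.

T_f = 51.7 °C

Heat to bring ice to 0 °C and melt it: q₁ = 63.1×2.11×7.9 + 63.1×331.0 = 21938 J
Heat the water can supply cooling to 0 °C: 263.3×4.18×84.0 = 92449.9 J > q₁, so all ice melts.
Energy balance: 263.3×4.18×(84.0 − T) = 21938 + 63.1×4.18×(T − 0)
1100.594(84.0 − T) = 21938 + 263.758 T
92449.9 − 21938 = 1364.352 T
T = 70511.9 / 1364.352 = 51.68 °C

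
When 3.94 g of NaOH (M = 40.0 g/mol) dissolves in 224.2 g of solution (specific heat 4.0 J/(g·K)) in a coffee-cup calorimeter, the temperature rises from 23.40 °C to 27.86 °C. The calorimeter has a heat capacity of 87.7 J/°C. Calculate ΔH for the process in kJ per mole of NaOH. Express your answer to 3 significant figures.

|ΔT| = |27.86 − 23.40| = 4.46 °C
|q_surr| = (224.2 × 4.0 + 87.7) × 4.46 = 984.5 × 4.46 = 4391 J
n(NaOH) = 3.94 / 40.0 = 0.09850 mol
Temperature rose, so q_rxn = −|q_surr| = -4.391 kJ
ΔH = q_rxn / n = -44.58 kJ/mol

ΔH = -44.6 kJ/mol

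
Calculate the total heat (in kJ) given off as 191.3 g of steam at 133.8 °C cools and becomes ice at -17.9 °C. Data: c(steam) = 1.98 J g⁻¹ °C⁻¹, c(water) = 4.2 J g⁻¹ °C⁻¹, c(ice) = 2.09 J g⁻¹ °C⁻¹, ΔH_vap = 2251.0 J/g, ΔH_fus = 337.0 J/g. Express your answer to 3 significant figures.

q = 595 kJ

q1 (cool steam 133.8→100 °C): 191.3 × 1.98 × 33.8 = 12803 J
q2 (condense at 100 °C): 191.3 × 2251.0 = 430616 J
q3 (cool water 100→0 °C): 191.3 × 4.2 × 100.0 = 80346 J
q4 (freeze at 0 °C): 191.3 × 337.0 = 64468 J
q5 (cool ice 0→-17.9 °C): 191.3 × 2.09 × 17.9 = 7157 J
Total: 12803 + 430616 + 80346 + 64468 + 7157 = 595390 J = 595 kJ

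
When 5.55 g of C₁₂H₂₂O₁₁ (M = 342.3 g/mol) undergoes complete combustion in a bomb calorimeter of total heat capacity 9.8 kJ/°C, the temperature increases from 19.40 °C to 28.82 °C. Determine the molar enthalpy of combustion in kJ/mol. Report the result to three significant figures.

ΔH = -5690 kJ/mol

ΔT = 28.82 − 19.40 = 9.42 °C
q_cal = C_cal × ΔT = 9.8 × 9.42 = 92.316 kJ
n = 5.55 / 342.3 = 0.016214 mol
q_rxn = −q_cal = -92.316 kJ
ΔH = -92.316 / 0.016214 = -5694 kJ/mol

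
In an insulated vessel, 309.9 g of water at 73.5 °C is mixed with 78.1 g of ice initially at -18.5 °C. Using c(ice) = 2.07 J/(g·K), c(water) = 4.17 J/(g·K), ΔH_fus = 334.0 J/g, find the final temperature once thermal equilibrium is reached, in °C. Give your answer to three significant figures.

T_f = 40.7 °C

Heat to bring ice to 0 °C and melt it: q₁ = 78.1×2.07×18.5 + 78.1×334.0 = 29076 J
Heat the water can supply cooling to 0 °C: 309.9×4.17×73.5 = 94982.8 J > q₁, so all ice melts.
Energy balance: 309.9×4.17×(73.5 − T) = 29076 + 78.1×4.17×(T − 0)
1292.283(73.5 − T) = 29076 + 325.677 T
94982.8 − 29076 = 1617.960 T
T = 65906.8 / 1617.960 = 40.73 °C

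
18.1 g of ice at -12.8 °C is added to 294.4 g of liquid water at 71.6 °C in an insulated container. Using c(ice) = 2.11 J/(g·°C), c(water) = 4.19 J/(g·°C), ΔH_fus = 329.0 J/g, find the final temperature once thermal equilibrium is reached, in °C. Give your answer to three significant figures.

T_f = 62.5 °C

Heat to bring ice to 0 °C and melt it: q₁ = 18.1×2.11×12.8 + 18.1×329.0 = 6443.7 J
Heat the water can supply cooling to 0 °C: 294.4×4.19×71.6 = 88321.2 J > q₁, so all ice melts.
Energy balance: 294.4×4.19×(71.6 − T) = 6443.7 + 18.1×4.19×(T − 0)
1233.536(71.6 − T) = 6443.7 + 75.839 T
88321.2 − 6443.7 = 1309.375 T
T = 81877.5 / 1309.375 = 62.53 °C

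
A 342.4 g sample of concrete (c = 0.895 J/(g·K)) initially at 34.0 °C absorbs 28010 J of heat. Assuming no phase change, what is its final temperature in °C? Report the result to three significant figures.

ΔT = q / (m c) = 28010 / (342.4 × 0.895) = 91.40 °C
T_f = 34.0 + 91.40 = 125.40 °C

T_f = 125 °C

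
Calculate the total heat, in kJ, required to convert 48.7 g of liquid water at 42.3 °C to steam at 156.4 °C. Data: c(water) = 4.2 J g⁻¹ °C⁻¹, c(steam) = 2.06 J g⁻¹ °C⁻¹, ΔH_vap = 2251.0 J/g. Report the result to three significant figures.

q = 127 kJ

q1 (heat water 42.3→100.0 °C): 48.7 × 4.2 × 57.7 = 11802 J
q2 (vaporize at 100 °C): 48.7 × 2251.0 = 109624 J
q3 (heat steam 100.0→156.4 °C): 48.7 × 2.06 × 56.4 = 5658 J
Total: 11802 + 109624 + 5658 = 127084 J = 127 kJ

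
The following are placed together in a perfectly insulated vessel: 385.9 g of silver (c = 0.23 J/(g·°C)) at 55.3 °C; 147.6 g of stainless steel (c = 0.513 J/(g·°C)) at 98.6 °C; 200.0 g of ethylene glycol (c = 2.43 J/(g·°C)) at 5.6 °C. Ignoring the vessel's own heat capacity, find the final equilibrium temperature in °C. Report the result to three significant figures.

T_f = 23.2 °C

Σ mᵢcᵢ(T − Tᵢ) = 0  ⇒  T = Σ mᵢcᵢTᵢ / Σ mᵢcᵢ
Σ mᵢcᵢ = 385.9×0.23 + 147.6×0.513 + 200.0×2.43 = 650.4758
Σ mᵢcᵢTᵢ = 88.757×55.3 + 75.7188×98.6 + 486×5.6 = 15096
T = 15096 / 650.4758 = 23.21 °C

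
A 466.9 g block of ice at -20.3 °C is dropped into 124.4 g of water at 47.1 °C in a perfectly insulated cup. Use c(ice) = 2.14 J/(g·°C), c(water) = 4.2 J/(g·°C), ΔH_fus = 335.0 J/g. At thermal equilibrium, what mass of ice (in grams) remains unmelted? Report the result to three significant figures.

Heat to warm all ice to 0 °C: 466.9×2.14×20.3 = 20283 J
Heat released by water cooling to 0 °C: 124.4×4.2×47.1 = 24609 J
24609 J < 20283 + 466.9×335.0 = 176694.5 J, so not all ice melts; final T = 0 °C.
Heat left for melting: 24609 − 20283 = 4326 J
Mass melted = 4326 / 335.0 = 12.91 g
Ice remaining = 466.9 − 12.91 = 453.99 g

m_ice remaining = 454 g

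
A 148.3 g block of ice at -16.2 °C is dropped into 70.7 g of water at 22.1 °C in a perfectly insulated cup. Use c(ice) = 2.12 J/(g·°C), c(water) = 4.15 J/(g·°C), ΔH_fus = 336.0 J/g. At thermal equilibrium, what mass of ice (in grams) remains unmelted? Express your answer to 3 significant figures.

m_ice remaining = 144 g

Heat to warm all ice to 0 °C: 148.3×2.12×16.2 = 5093.2 J
Heat released by water cooling to 0 °C: 70.7×4.15×22.1 = 6484.3 J
6484.3 J < 5093.2 + 148.3×336.0 = 54922.0 J, so not all ice melts; final T = 0 °C.
Heat left for melting: 6484.3 − 5093.2 = 1391.1 J
Mass melted = 1391.1 / 336.0 = 4.140 g
Ice remaining = 148.3 − 4.140 = 144.160 g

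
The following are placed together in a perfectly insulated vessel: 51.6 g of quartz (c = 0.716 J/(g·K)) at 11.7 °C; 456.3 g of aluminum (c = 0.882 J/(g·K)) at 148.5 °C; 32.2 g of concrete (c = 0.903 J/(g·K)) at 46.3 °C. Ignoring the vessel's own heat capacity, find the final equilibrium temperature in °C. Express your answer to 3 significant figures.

T_f = 131 °C

Σ mᵢcᵢ(T − Tᵢ) = 0  ⇒  T = Σ mᵢcᵢTᵢ / Σ mᵢcᵢ
Σ mᵢcᵢ = 51.6×0.716 + 456.3×0.882 + 32.2×0.903 = 468.4788
Σ mᵢcᵢTᵢ = 36.9456×11.7 + 402.4566×148.5 + 29.0766×46.3 = 61543
T = 61543 / 468.4788 = 131.4 °C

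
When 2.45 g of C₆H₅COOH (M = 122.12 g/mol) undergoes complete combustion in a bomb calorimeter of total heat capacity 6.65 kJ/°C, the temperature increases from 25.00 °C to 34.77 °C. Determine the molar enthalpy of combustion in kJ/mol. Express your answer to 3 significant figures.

ΔT = 34.77 − 25.00 = 9.77 °C
q_cal = C_cal × ΔT = 6.65 × 9.77 = 64.9705 kJ
n = 2.45 / 122.12 = 0.02006 mol
q_rxn = −q_cal = -64.9705 kJ
ΔH = -64.9705 / 0.02006 = -3239 kJ/mol

ΔH = -3240 kJ/mol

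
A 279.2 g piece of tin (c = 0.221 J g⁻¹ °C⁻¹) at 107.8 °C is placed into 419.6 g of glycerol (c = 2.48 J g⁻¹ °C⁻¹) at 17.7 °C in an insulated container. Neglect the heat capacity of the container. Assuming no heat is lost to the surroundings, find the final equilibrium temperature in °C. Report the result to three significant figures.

Heat lost by tin = heat gained by glycerol.
(279.2)(0.221)(107.8 − T) = (419.6)(2.48)(T − 17.7)
61.7032 (107.8 − T) = 1040.608 (T − 17.7)
6651.6 − 61.7032 T = 1040.608 T − 18419
25070.6 = 1102.3112 T
T = 22.74 °C

T_f = 22.7 °C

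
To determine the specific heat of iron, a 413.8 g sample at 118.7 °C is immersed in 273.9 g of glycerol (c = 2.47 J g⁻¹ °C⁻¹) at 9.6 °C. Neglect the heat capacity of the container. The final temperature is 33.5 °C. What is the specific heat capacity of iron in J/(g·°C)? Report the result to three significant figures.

q_gained = (273.9 × 2.47) × (33.5 − 9.6) = 16170 J
q_lost = 413.8 × c × (118.7 − 33.5) = 35255.76 c
Set equal: c = 16170 / 35255.76 = 0.459 J/(g·°C)

c = 0.459 J/(g·°C)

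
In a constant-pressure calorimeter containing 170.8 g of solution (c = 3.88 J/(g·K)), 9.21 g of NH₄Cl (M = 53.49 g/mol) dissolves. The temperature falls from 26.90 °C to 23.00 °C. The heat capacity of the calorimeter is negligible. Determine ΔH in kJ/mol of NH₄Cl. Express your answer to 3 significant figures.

|ΔT| = |23.00 − 26.90| = 3.90 °C
|q_surr| = (170.8 × 3.88) × 3.90 = 662.704 × 3.90 = 2585 J
n(NH₄Cl) = 9.21 / 53.49 = 0.1722 mol
Temperature fell, so q_rxn = +|q_surr| = 2.585 kJ
ΔH = q_rxn / n = 15.01 kJ/mol

ΔH = 15.0 kJ/mol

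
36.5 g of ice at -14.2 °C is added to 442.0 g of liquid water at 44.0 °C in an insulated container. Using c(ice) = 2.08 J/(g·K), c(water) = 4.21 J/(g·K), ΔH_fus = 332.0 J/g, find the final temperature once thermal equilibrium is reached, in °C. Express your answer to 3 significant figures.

T_f = 34.1 °C

Heat to bring ice to 0 °C and melt it: q₁ = 36.5×2.08×14.2 + 36.5×332.0 = 13196 J
Heat the water can supply cooling to 0 °C: 442.0×4.21×44.0 = 81876.1 J > q₁, so all ice melts.
Energy balance: 442.0×4.21×(44.0 − T) = 13196 + 36.5×4.21×(T − 0)
1860.82(44.0 − T) = 13196 + 153.665 T
81876.1 − 13196 = 2014.485 T
T = 68680.1 / 2014.485 = 34.09 °C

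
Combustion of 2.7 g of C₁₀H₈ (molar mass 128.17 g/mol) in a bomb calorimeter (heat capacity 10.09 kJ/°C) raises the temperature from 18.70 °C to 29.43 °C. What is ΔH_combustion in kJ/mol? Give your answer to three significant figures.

ΔT = 29.43 − 18.70 = 10.73 °C
q_cal = C_cal × ΔT = 10.09 × 10.73 = 108.2657 kJ
n = 2.7 / 128.17 = 0.02107 mol
q_rxn = −q_cal = -108.2657 kJ
ΔH = -108.2657 / 0.02107 = -5138 kJ/mol

ΔH = -5140 kJ/mol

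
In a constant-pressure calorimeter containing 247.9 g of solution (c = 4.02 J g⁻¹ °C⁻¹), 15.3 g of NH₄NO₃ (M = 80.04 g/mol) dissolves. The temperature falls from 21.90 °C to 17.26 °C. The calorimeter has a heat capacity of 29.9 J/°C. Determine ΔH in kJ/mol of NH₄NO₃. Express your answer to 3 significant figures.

|ΔT| = |17.26 − 21.90| = 4.64 °C
|q_surr| = (247.9 × 4.02 + 29.9) × 4.64 = 1026.458 × 4.64 = 4763 J
n(NH₄NO₃) = 15.3 / 80.04 = 0.1912 mol
Temperature fell, so q_rxn = +|q_surr| = 4.763 kJ
ΔH = q_rxn / n = 24.91 kJ/mol

ΔH = 24.9 kJ/mol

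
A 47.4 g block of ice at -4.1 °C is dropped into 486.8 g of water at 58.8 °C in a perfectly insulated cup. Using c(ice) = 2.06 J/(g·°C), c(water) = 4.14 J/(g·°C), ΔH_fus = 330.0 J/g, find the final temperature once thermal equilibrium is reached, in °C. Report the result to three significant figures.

T_f = 46.3 °C

Heat to bring ice to 0 °C and melt it: q₁ = 47.4×2.06×4.1 + 47.4×330.0 = 16042 J
Heat the water can supply cooling to 0 °C: 486.8×4.14×58.8 = 118503 J > q₁, so all ice melts.
Energy balance: 486.8×4.14×(58.8 − T) = 16042 + 47.4×4.14×(T − 0)
2015.352(58.8 − T) = 16042 + 196.236 T
118503 − 16042 = 2211.588 T
T = 102461 / 2211.588 = 46.33 °C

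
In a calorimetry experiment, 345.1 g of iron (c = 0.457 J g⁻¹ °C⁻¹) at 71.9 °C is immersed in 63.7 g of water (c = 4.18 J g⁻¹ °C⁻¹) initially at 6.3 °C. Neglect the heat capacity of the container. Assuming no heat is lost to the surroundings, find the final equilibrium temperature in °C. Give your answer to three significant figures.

Heat lost by iron = heat gained by water.
(345.1)(0.457)(71.9 − T) = (63.7)(4.18)(T − 6.3)
157.7107 (71.9 − T) = 266.266 (T − 6.3)
11339 − 157.7107 T = 266.266 T − 1677.5
13016.5 = 423.9767 T
T = 30.70 °C

T_f = 30.7 °C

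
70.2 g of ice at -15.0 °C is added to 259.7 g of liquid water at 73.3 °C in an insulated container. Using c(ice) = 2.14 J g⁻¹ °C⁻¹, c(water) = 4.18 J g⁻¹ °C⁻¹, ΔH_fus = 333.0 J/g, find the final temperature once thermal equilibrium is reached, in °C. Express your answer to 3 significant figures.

T_f = 39.1 °C

Heat to bring ice to 0 °C and melt it: q₁ = 70.2×2.14×15.0 + 70.2×333.0 = 25630 J
Heat the water can supply cooling to 0 °C: 259.7×4.18×73.3 = 79570.5 J > q₁, so all ice melts.
Energy balance: 259.7×4.18×(73.3 − T) = 25630 + 70.2×4.18×(T − 0)
1085.546(73.3 − T) = 25630 + 293.436 T
79570.5 − 25630 = 1378.982 T
T = 53940.5 / 1378.982 = 39.12 °C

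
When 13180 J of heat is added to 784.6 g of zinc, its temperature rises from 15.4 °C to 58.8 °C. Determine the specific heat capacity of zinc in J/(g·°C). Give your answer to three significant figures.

c = q / (m ΔT) = 13180 / (784.6 × 43.4)
c = 13180 / 34051.64 = 0.387 J/(g·°C)

c = 0.387 J/(g·°C)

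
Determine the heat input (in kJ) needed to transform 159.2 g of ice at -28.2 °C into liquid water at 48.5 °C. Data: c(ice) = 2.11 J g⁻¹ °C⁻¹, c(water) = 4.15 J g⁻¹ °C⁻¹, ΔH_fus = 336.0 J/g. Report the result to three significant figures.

q = 95.0 kJ

q1 (heat ice -28.2→0.0 °C): 159.2 × 2.11 × 28.2 = 9473 J
q2 (melt at 0 °C): 159.2 × 336.0 = 53491 J
q3 (heat water 0.0→48.5 °C): 159.2 × 4.15 × 48.5 = 32043 J
Total: 9473 + 53491 + 32043 = 95007 J = 95.0 kJ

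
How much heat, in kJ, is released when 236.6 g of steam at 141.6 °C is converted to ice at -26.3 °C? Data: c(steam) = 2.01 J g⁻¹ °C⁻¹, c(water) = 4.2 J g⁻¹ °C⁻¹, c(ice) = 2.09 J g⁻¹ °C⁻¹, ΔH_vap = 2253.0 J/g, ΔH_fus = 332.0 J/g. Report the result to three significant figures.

q1 (cool steam 141.6→100 °C): 236.6 × 2.01 × 41.6 = 19784 J
q2 (condense at 100 °C): 236.6 × 2253.0 = 533060 J
q3 (cool water 100→0 °C): 236.6 × 4.2 × 100.0 = 99372 J
q4 (freeze at 0 °C): 236.6 × 332.0 = 78551 J
q5 (cool ice 0→-26.3 °C): 236.6 × 2.09 × 26.3 = 13005 J
Total: 19784 + 533060 + 99372 + 78551 + 13005 = 743772 J = 744 kJ

q = 744 kJ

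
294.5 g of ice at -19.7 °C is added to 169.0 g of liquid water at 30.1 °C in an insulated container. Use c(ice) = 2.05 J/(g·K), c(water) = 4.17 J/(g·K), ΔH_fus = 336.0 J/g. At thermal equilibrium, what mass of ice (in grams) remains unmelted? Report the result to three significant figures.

m_ice remaining = 267 g

Heat to warm all ice to 0 °C: 294.5×2.05×19.7 = 11893 J
Heat released by water cooling to 0 °C: 169.0×4.17×30.1 = 21212 J
21212 J < 11893 + 294.5×336.0 = 110845 J, so not all ice melts; final T = 0 °C.
Heat left for melting: 21212 − 11893 = 9319 J
Mass melted = 9319 / 336.0 = 27.74 g
Ice remaining = 294.5 − 27.74 = 266.76 g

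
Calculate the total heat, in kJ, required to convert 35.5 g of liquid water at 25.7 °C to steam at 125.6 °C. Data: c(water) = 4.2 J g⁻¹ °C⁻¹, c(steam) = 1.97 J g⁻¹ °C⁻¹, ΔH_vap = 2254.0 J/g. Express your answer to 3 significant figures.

q = 92.9 kJ

q1 (heat water 25.7→100.0 °C): 35.5 × 4.2 × 74.3 = 11078 J
q2 (vaporize at 100 °C): 35.5 × 2254.0 = 80017 J
q3 (heat steam 100.0→125.6 °C): 35.5 × 1.97 × 25.6 = 1790 J
Total: 11078 + 80017 + 1790 = 92885 J = 92.9 kJ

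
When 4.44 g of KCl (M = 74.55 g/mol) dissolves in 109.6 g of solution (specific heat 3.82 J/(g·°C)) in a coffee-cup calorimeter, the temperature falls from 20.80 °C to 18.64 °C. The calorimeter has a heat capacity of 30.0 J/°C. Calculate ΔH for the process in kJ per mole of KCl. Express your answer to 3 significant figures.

|ΔT| = |18.64 − 20.80| = 2.16 °C
|q_surr| = (109.6 × 3.82 + 30.0) × 2.16 = 448.672 × 2.16 = 969.1 J
n(KCl) = 4.44 / 74.55 = 0.05956 mol
Temperature fell, so q_rxn = +|q_surr| = 0.9691 kJ
ΔH = q_rxn / n = 16.27 kJ/mol

ΔH = 16.3 kJ/mol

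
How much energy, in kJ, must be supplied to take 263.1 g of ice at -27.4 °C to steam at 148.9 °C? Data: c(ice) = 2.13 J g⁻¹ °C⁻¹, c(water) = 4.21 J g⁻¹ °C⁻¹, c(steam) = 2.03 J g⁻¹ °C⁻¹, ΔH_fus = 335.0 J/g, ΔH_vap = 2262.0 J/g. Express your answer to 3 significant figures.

q1 (heat ice -27.4→0.0 °C): 263.1 × 2.13 × 27.4 = 15355 J
q2 (melt at 0 °C): 263.1 × 335.0 = 88139 J
q3 (heat water 0.0→100.0 °C): 263.1 × 4.21 × 100.0 = 110765 J
q4 (vaporize at 100 °C): 263.1 × 2262.0 = 595132 J
q5 (heat steam 100.0→148.9 °C): 263.1 × 2.03 × 48.9 = 26117 J
Total: 15355 + 88139 + 110765 + 595132 + 26117 = 835508 J = 836 kJ

q = 836 kJ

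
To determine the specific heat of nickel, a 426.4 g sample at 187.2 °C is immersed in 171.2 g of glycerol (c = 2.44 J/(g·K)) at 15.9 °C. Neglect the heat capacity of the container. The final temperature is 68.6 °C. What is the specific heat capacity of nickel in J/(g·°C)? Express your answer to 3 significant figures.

q_gained = (171.2 × 2.44) × (68.6 − 15.9) = 22010 J
q_lost = 426.4 × c × (187.2 − 68.6) = 50571.04 c
Set equal: c = 22010 / 50571.04 = 0.435 J/(g·°C)

c = 0.435 J/(g·°C)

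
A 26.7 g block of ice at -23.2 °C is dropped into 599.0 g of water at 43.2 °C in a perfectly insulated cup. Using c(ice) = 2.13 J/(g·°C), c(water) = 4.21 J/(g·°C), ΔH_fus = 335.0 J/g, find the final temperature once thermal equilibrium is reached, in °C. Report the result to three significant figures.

T_f = 37.5 °C

Heat to bring ice to 0 °C and melt it: q₁ = 26.7×2.13×23.2 + 26.7×335.0 = 10264 J
Heat the water can supply cooling to 0 °C: 599.0×4.21×43.2 = 108941 J > q₁, so all ice melts.
Energy balance: 599.0×4.21×(43.2 − T) = 10264 + 26.7×4.21×(T − 0)
2521.79(43.2 − T) = 10264 + 112.407 T
108941 − 10264 = 2634.197 T
T = 98677 / 2634.197 = 37.46 °C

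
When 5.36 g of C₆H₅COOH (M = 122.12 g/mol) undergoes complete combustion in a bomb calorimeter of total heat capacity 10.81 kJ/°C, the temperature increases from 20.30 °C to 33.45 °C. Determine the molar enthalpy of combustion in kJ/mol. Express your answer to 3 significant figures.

ΔH = -3240 kJ/mol

ΔT = 33.45 − 20.30 = 13.15 °C
q_cal = C_cal × ΔT = 10.81 × 13.15 = 142.1515 kJ
n = 5.36 / 122.12 = 0.04389 mol
q_rxn = −q_cal = -142.1515 kJ
ΔH = -142.1515 / 0.04389 = -3239 kJ/mol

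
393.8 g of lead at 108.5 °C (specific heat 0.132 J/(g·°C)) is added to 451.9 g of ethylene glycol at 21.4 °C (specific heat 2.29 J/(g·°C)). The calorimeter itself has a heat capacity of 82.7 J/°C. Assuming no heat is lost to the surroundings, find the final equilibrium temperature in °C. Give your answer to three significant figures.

T_f = 25.3 °C

Heat lost by lead = heat gained by ethylene glycol + calorimeter.
(393.8)(0.132)(108.5 − T) = [(451.9)(2.29) + 82.7](T − 21.4)
51.9816 (108.5 − T) = 1117.551 (T − 21.4)
5640.0 − 51.9816 T = 1117.551 T − 23916
29556.0 = 1169.5326 T
T = 25.27 °C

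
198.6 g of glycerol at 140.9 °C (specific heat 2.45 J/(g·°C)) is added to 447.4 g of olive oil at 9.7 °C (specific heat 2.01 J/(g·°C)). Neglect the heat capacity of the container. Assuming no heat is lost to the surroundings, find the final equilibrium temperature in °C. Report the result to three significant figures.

Heat lost by glycerol = heat gained by olive oil.
(198.6)(2.45)(140.9 − T) = (447.4)(2.01)(T − 9.7)
486.57 (140.9 − T) = 899.274 (T − 9.7)
68558 − 486.57 T = 899.274 T − 8723.0
77281.0 = 1385.844 T
T = 55.76 °C

T_f = 55.8 °C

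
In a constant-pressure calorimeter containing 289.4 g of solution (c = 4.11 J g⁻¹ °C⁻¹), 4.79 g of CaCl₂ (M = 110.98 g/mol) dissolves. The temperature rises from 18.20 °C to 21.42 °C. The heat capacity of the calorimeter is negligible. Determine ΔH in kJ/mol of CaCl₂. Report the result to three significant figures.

ΔH = -88.7 kJ/mol

|ΔT| = |21.42 − 18.20| = 3.22 °C
|q_surr| = (289.4 × 4.11) × 3.22 = 1189.434 × 3.22 = 3830 J
n(CaCl₂) = 4.79 / 110.98 = 0.04316 mol
Temperature rose, so q_rxn = −|q_surr| = -3.830 kJ
ΔH = q_rxn / n = -88.74 kJ/mol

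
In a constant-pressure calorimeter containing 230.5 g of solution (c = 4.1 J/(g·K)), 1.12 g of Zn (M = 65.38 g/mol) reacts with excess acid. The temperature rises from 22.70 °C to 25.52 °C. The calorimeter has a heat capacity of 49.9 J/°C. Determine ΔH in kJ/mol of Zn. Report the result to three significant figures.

|ΔT| = |25.52 − 22.70| = 2.82 °C
|q_surr| = (230.5 × 4.1 + 49.9) × 2.82 = 994.95 × 2.82 = 2806 J
n(Zn) = 1.12 / 65.38 = 0.01713 mol
Temperature rose, so q_rxn = −|q_surr| = -2.806 kJ
ΔH = q_rxn / n = -163.8 kJ/mol

ΔH = -164 kJ/mol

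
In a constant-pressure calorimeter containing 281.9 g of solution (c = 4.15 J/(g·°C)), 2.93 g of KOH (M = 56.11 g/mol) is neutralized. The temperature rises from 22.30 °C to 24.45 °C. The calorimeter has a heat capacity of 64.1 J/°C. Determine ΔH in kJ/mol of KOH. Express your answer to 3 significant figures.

|ΔT| = |24.45 − 22.30| = 2.15 °C
|q_surr| = (281.9 × 4.15 + 64.1) × 2.15 = 1233.985 × 2.15 = 2653 J
n(KOH) = 2.93 / 56.11 = 0.05222 mol
Temperature rose, so q_rxn = −|q_surr| = -2.653 kJ
ΔH = q_rxn / n = -50.80 kJ/mol

ΔH = -50.8 kJ/mol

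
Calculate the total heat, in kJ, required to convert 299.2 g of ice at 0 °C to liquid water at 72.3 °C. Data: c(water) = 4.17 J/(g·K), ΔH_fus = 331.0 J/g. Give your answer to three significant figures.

q = 189 kJ

q1 (melt at 0 °C): 299.2 × 331.0 = 99035 J
q2 (heat water 0.0→72.3 °C): 299.2 × 4.17 × 72.3 = 90206 J
Total: 99035 + 90206 = 189241 J = 189 kJ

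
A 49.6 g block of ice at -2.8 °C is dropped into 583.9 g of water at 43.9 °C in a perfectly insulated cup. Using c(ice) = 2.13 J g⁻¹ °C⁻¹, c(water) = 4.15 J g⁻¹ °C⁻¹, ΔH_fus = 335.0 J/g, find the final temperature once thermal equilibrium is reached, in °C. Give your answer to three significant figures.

T_f = 34.0 °C

Heat to bring ice to 0 °C and melt it: q₁ = 49.6×2.13×2.8 + 49.6×335.0 = 16912 J
Heat the water can supply cooling to 0 °C: 583.9×4.15×43.9 = 106378 J > q₁, so all ice melts.
Energy balance: 583.9×4.15×(43.9 − T) = 16912 + 49.6×4.15×(T − 0)
2423.185(43.9 − T) = 16912 + 205.84 T
106378 − 16912 = 2629.025 T
T = 89466 / 2629.025 = 34.03 °C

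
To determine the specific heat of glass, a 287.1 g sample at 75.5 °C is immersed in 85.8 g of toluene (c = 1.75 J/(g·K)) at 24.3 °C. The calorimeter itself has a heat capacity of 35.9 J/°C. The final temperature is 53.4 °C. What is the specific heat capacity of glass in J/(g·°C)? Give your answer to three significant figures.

c = 0.853 J/(g·°C)

q_gained = (85.8 × 1.75 + 35.9) × (53.4 − 24.3) = 5414 J
q_lost = 287.1 × c × (75.5 − 53.4) = 6344.91 c
Set equal: c = 5414 / 6344.91 = 0.853 J/(g·°C)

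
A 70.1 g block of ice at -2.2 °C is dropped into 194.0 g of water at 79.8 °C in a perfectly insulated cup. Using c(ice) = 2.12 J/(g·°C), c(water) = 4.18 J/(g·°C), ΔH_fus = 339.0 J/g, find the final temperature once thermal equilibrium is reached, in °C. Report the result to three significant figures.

Heat to bring ice to 0 °C and melt it: q₁ = 70.1×2.12×2.2 + 70.1×339.0 = 24091 J
Heat the water can supply cooling to 0 °C: 194.0×4.18×79.8 = 64711.4 J > q₁, so all ice melts.
Energy balance: 194.0×4.18×(79.8 − T) = 24091 + 70.1×4.18×(T − 0)
810.92(79.8 − T) = 24091 + 293.018 T
64711.4 − 24091 = 1103.938 T
T = 40620.4 / 1103.938 = 36.80 °C

T_f = 36.8 °C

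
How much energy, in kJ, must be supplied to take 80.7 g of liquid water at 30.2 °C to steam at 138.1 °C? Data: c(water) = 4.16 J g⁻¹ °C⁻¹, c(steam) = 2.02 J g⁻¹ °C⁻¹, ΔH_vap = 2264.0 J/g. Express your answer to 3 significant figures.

q1 (heat water 30.2→100.0 °C): 80.7 × 4.16 × 69.8 = 23433 J
q2 (vaporize at 100 °C): 80.7 × 2264.0 = 182705 J
q3 (heat steam 100.0→138.1 °C): 80.7 × 2.02 × 38.1 = 6211 J
Total: 23433 + 182705 + 6211 = 212349 J = 212 kJ

q = 212 kJ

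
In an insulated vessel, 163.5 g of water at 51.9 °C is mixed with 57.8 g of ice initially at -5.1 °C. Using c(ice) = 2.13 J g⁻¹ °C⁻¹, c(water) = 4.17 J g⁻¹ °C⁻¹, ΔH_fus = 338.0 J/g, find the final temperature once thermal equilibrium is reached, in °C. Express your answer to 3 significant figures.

Heat to bring ice to 0 °C and melt it: q₁ = 57.8×2.13×5.1 + 57.8×338.0 = 20164 J
Heat the water can supply cooling to 0 °C: 163.5×4.17×51.9 = 35385.2 J > q₁, so all ice melts.
Energy balance: 163.5×4.17×(51.9 − T) = 20164 + 57.8×4.17×(T − 0)
681.795(51.9 − T) = 20164 + 241.026 T
35385.2 − 20164 = 922.821 T
T = 15221.2 / 922.821 = 16.49 °C

T_f = 16.5 °C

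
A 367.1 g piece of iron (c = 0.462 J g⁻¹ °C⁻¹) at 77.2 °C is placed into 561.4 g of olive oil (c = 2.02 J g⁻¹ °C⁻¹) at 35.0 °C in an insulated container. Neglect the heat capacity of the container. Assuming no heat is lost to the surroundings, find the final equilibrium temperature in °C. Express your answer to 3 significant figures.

Heat lost by iron = heat gained by olive oil.
(367.1)(0.462)(77.2 − T) = (561.4)(2.02)(T − 35.0)
169.6002 (77.2 − T) = 1134.028 (T − 35.0)
13093 − 169.6002 T = 1134.028 T − 39691
52784 = 1303.6282 T
T = 40.49 °C

T_f = 40.5 °C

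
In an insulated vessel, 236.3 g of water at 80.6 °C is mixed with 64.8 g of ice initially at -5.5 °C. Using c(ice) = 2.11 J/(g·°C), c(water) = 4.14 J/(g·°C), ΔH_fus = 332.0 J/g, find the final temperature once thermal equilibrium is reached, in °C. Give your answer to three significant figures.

Heat to bring ice to 0 °C and melt it: q₁ = 64.8×2.11×5.5 + 64.8×332.0 = 22266 J
Heat the water can supply cooling to 0 °C: 236.3×4.14×80.6 = 78849.5 J > q₁, so all ice melts.
Energy balance: 236.3×4.14×(80.6 − T) = 22266 + 64.8×4.14×(T − 0)
978.282(80.6 − T) = 22266 + 268.272 T
78849.5 − 22266 = 1246.554 T
T = 56583.5 / 1246.554 = 45.39 °C

T_f = 45.4 °C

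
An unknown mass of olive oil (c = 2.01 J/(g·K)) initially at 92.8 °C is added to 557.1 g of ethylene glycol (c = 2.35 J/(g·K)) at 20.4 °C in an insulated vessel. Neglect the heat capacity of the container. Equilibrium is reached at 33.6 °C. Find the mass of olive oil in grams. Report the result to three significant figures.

m = 145 g

q_gained = (557.1 × 2.35) × (33.6 − 20.4) = 17280 J
q_lost = m × 2.01 × (92.8 − 33.6) = 118.992 m
m = 17280 / 118.992 = 145 g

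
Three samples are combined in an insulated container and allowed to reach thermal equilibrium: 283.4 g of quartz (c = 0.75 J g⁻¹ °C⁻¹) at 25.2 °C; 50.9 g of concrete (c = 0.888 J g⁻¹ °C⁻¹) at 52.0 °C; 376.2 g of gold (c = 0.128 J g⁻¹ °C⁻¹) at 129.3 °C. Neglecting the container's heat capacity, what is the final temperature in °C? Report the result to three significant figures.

T_f = 45.5 °C

Σ mᵢcᵢ(T − Tᵢ) = 0  ⇒  T = Σ mᵢcᵢTᵢ / Σ mᵢcᵢ
Σ mᵢcᵢ = 283.4×0.75 + 50.9×0.888 + 376.2×0.128 = 305.9028
Σ mᵢcᵢTᵢ = 212.55×25.2 + 45.1992×52.0 + 48.1536×129.3 = 13933
T = 13933 / 305.9028 = 45.547 °C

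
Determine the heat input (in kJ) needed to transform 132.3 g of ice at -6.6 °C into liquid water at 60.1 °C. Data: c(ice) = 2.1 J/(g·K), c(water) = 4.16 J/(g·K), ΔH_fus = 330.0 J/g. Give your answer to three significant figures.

q1 (heat ice -6.6→0.0 °C): 132.3 × 2.1 × 6.6 = 1834 J
q2 (melt at 0 °C): 132.3 × 330.0 = 43659 J
q3 (heat water 0.0→60.1 °C): 132.3 × 4.16 × 60.1 = 33077 J
Total: 1834 + 43659 + 33077 = 78570 J = 78.6 kJ

q = 78.6 kJ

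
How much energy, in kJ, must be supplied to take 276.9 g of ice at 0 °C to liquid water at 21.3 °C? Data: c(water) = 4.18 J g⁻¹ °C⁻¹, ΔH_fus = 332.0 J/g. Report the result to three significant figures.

q = 117 kJ

q1 (melt at 0 °C): 276.9 × 332.0 = 91931 J
q2 (heat water 0.0→21.3 °C): 276.9 × 4.18 × 21.3 = 24654 J
Total: 91931 + 24654 = 116585 J = 117 kJ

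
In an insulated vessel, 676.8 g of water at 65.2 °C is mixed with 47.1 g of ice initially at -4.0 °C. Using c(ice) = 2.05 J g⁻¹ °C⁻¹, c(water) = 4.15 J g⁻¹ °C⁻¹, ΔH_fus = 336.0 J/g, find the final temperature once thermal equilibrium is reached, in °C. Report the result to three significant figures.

T_f = 55.6 °C

Heat to bring ice to 0 °C and melt it: q₁ = 47.1×2.05×4.0 + 47.1×336.0 = 16212 J
Heat the water can supply cooling to 0 °C: 676.8×4.15×65.2 = 183129 J > q₁, so all ice melts.
Energy balance: 676.8×4.15×(65.2 − T) = 16212 + 47.1×4.15×(T − 0)
2808.72(65.2 − T) = 16212 + 195.465 T
183129 − 16212 = 3004.185 T
T = 166917 / 3004.185 = 55.56 °C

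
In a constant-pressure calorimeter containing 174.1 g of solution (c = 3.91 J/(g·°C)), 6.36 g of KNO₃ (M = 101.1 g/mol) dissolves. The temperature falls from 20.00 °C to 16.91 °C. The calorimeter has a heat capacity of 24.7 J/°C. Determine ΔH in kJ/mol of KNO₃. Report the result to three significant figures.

ΔH = 34.7 kJ/mol

|ΔT| = |16.91 − 20.00| = 3.09 °C
|q_surr| = (174.1 × 3.91 + 24.7) × 3.09 = 705.431 × 3.09 = 2180 J
n(KNO₃) = 6.36 / 101.1 = 0.06291 mol
Temperature fell, so q_rxn = +|q_surr| = 2.180 kJ
ΔH = q_rxn / n = 34.65 kJ/mol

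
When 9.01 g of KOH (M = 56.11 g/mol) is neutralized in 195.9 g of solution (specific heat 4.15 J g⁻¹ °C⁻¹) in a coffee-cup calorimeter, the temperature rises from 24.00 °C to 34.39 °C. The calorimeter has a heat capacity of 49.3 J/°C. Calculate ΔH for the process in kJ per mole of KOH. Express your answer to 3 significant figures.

ΔH = -55.8 kJ/mol

|ΔT| = |34.39 − 24.00| = 10.39 °C
|q_surr| = (195.9 × 4.15 + 49.3) × 10.39 = 862.285 × 10.39 = 8959 J
n(KOH) = 9.01 / 56.11 = 0.1606 mol
Temperature rose, so q_rxn = −|q_surr| = -8.959 kJ
ΔH = q_rxn / n = -55.78 kJ/mol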